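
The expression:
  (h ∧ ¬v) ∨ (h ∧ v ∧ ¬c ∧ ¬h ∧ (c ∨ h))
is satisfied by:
  {h: True, v: False}


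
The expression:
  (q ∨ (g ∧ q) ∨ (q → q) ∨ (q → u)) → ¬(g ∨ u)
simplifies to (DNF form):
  ¬g ∧ ¬u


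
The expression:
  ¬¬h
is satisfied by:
  {h: True}


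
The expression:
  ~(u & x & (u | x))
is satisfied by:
  {u: False, x: False}
  {x: True, u: False}
  {u: True, x: False}


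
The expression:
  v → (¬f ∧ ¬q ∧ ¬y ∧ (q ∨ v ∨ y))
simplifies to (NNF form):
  (¬f ∧ ¬q ∧ ¬y) ∨ ¬v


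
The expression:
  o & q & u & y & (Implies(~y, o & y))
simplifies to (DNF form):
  o & q & u & y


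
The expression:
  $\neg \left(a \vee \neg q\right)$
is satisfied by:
  {q: True, a: False}


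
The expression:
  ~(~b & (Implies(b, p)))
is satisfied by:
  {b: True}


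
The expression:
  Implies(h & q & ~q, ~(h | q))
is always true.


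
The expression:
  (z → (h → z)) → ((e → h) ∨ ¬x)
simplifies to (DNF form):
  h ∨ ¬e ∨ ¬x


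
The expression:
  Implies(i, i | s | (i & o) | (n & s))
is always true.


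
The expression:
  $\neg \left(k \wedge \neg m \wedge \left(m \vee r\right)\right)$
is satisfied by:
  {m: True, k: False, r: False}
  {k: False, r: False, m: False}
  {r: True, m: True, k: False}
  {r: True, k: False, m: False}
  {m: True, k: True, r: False}
  {k: True, m: False, r: False}
  {r: True, k: True, m: True}


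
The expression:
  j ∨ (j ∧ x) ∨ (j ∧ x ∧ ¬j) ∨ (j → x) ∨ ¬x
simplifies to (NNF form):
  True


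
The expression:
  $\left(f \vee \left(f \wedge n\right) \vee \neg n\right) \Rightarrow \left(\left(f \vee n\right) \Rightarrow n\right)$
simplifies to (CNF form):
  $n \vee \neg f$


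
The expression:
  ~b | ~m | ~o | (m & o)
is always true.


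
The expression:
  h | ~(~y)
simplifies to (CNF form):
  h | y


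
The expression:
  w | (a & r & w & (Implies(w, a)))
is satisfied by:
  {w: True}


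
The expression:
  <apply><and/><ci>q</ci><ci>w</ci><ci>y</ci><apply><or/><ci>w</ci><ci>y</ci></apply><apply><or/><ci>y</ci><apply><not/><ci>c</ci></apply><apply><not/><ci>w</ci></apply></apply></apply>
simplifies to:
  <apply><and/><ci>q</ci><ci>w</ci><ci>y</ci></apply>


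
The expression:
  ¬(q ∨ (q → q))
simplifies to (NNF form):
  False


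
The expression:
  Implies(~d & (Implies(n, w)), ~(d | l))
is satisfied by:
  {n: True, d: True, w: False, l: False}
  {d: True, w: False, l: False, n: False}
  {n: True, d: True, w: True, l: False}
  {d: True, w: True, l: False, n: False}
  {n: True, w: False, l: False, d: False}
  {n: False, w: False, l: False, d: False}
  {n: True, w: True, l: False, d: False}
  {w: True, n: False, l: False, d: False}
  {n: True, l: True, d: True, w: False}
  {l: True, d: True, n: False, w: False}
  {n: True, l: True, d: True, w: True}
  {l: True, d: True, w: True, n: False}
  {l: True, n: True, d: False, w: False}


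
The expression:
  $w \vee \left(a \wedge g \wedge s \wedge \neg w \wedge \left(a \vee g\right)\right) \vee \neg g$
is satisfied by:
  {w: True, s: True, a: True, g: False}
  {w: True, s: True, a: False, g: False}
  {w: True, a: True, g: False, s: False}
  {w: True, a: False, g: False, s: False}
  {s: True, a: True, g: False, w: False}
  {s: True, a: False, g: False, w: False}
  {a: True, s: False, g: False, w: False}
  {a: False, s: False, g: False, w: False}
  {w: True, s: True, g: True, a: True}
  {w: True, s: True, g: True, a: False}
  {w: True, g: True, a: True, s: False}
  {w: True, g: True, a: False, s: False}
  {s: True, g: True, a: True, w: False}


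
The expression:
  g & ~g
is never true.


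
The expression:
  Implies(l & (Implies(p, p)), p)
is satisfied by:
  {p: True, l: False}
  {l: False, p: False}
  {l: True, p: True}


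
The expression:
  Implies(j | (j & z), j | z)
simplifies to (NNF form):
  True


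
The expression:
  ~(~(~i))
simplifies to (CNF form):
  ~i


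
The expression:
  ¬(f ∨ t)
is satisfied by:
  {t: False, f: False}


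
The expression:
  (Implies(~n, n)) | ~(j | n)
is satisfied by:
  {n: True, j: False}
  {j: False, n: False}
  {j: True, n: True}


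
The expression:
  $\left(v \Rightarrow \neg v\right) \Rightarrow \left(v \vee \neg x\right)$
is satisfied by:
  {v: True, x: False}
  {x: False, v: False}
  {x: True, v: True}


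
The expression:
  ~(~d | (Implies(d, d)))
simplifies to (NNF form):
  False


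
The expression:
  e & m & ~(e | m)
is never true.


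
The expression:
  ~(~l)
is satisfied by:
  {l: True}


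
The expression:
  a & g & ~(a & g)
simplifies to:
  False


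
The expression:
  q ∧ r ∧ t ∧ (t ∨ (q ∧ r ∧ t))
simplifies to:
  q ∧ r ∧ t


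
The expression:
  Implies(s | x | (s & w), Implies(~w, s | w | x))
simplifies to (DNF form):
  True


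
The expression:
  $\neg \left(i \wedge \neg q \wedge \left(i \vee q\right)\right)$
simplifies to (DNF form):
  $q \vee \neg i$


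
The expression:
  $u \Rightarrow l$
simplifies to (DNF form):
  $l \vee \neg u$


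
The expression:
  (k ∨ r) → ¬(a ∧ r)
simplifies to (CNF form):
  ¬a ∨ ¬r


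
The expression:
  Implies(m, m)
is always true.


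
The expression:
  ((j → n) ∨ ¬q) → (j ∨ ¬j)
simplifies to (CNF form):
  True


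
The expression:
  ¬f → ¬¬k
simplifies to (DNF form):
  f ∨ k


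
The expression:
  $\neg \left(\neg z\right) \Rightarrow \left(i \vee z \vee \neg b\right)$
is always true.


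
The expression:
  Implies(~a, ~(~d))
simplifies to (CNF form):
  a | d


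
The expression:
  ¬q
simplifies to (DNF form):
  ¬q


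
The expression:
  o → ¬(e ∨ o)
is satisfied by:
  {o: False}


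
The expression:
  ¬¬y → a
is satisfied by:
  {a: True, y: False}
  {y: False, a: False}
  {y: True, a: True}


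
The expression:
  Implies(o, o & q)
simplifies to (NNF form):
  q | ~o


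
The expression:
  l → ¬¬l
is always true.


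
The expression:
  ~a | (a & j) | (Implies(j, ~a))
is always true.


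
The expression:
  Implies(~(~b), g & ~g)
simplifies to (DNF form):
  ~b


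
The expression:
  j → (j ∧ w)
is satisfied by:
  {w: True, j: False}
  {j: False, w: False}
  {j: True, w: True}


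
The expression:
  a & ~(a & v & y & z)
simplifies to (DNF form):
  (a & ~v) | (a & ~y) | (a & ~z)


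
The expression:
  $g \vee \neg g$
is always true.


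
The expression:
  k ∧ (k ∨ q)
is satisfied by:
  {k: True}


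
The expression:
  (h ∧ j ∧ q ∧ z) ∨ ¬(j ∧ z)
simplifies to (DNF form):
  (h ∧ q) ∨ ¬j ∨ ¬z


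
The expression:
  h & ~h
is never true.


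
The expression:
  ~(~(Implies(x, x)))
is always true.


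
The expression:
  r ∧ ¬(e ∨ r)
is never true.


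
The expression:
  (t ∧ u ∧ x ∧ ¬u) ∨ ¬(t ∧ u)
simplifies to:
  ¬t ∨ ¬u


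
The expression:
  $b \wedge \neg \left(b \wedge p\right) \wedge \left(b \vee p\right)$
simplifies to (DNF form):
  $b \wedge \neg p$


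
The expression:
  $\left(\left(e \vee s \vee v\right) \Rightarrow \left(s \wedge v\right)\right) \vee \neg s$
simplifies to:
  $v \vee \neg s$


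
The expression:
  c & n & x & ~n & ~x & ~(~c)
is never true.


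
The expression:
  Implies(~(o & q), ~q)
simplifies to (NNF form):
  o | ~q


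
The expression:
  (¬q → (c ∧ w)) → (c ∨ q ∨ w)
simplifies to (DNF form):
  True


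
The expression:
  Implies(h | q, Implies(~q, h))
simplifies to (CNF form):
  True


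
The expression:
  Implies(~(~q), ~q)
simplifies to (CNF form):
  ~q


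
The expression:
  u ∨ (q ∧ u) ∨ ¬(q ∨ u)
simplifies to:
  u ∨ ¬q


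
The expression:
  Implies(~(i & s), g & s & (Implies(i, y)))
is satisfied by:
  {i: True, g: True, s: True}
  {i: True, s: True, g: False}
  {g: True, s: True, i: False}


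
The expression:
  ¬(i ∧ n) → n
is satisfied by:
  {n: True}


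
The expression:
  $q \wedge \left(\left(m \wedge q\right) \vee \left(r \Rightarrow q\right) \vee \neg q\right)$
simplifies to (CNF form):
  $q$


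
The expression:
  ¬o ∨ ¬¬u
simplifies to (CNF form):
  u ∨ ¬o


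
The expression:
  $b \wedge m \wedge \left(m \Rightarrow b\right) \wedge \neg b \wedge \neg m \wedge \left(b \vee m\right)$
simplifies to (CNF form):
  $\text{False}$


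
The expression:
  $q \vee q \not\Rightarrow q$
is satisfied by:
  {q: True}


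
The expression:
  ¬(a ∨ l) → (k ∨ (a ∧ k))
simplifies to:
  a ∨ k ∨ l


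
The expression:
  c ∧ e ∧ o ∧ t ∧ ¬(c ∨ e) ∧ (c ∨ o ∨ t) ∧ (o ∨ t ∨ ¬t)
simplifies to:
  False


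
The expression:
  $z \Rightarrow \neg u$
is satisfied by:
  {u: False, z: False}
  {z: True, u: False}
  {u: True, z: False}


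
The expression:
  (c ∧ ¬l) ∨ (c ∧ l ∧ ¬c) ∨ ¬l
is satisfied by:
  {l: False}


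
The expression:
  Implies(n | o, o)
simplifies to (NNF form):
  o | ~n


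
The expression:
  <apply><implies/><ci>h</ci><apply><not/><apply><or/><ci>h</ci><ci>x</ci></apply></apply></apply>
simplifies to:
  <apply><not/><ci>h</ci></apply>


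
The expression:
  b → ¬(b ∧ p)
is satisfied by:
  {p: False, b: False}
  {b: True, p: False}
  {p: True, b: False}


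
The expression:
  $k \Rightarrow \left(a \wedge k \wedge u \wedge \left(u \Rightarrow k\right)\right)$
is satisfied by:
  {a: True, u: True, k: False}
  {a: True, u: False, k: False}
  {u: True, a: False, k: False}
  {a: False, u: False, k: False}
  {a: True, k: True, u: True}


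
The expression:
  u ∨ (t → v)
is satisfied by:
  {v: True, u: True, t: False}
  {v: True, u: False, t: False}
  {u: True, v: False, t: False}
  {v: False, u: False, t: False}
  {v: True, t: True, u: True}
  {v: True, t: True, u: False}
  {t: True, u: True, v: False}


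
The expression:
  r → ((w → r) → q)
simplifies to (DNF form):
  q ∨ ¬r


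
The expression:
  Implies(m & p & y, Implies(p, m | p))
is always true.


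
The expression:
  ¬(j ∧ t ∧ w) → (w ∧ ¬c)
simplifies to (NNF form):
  w ∧ (j ∨ ¬c) ∧ (t ∨ ¬c)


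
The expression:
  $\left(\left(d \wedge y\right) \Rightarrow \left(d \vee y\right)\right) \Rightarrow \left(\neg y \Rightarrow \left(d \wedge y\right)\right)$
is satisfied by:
  {y: True}


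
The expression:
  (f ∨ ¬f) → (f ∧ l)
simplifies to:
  f ∧ l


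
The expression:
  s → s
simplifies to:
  True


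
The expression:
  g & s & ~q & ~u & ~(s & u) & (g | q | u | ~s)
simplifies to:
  g & s & ~q & ~u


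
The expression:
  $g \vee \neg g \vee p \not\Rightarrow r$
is always true.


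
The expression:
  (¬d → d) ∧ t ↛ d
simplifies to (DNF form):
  False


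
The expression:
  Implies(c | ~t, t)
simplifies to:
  t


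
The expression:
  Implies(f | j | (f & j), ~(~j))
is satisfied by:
  {j: True, f: False}
  {f: False, j: False}
  {f: True, j: True}


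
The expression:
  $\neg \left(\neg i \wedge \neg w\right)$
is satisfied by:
  {i: True, w: True}
  {i: True, w: False}
  {w: True, i: False}


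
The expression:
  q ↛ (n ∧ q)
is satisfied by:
  {q: True, n: False}


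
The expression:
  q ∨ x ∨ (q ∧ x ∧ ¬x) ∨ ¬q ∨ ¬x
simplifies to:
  True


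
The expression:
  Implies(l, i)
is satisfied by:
  {i: True, l: False}
  {l: False, i: False}
  {l: True, i: True}


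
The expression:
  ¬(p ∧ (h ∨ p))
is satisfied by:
  {p: False}


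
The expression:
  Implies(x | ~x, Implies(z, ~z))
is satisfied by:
  {z: False}


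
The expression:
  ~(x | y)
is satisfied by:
  {x: False, y: False}


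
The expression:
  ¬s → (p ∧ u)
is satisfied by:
  {u: True, s: True, p: True}
  {u: True, s: True, p: False}
  {s: True, p: True, u: False}
  {s: True, p: False, u: False}
  {u: True, p: True, s: False}


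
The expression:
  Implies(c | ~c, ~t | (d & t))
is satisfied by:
  {d: True, t: False}
  {t: False, d: False}
  {t: True, d: True}


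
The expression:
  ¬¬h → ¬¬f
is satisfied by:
  {f: True, h: False}
  {h: False, f: False}
  {h: True, f: True}


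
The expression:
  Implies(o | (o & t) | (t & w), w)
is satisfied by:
  {w: True, o: False}
  {o: False, w: False}
  {o: True, w: True}


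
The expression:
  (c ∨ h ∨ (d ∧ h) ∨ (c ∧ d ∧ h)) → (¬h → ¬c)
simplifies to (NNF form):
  h ∨ ¬c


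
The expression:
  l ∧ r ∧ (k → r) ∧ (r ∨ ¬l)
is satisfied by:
  {r: True, l: True}


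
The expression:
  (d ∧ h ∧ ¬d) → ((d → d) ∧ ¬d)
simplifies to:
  True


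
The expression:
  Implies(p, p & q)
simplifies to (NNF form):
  q | ~p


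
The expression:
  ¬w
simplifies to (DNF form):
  ¬w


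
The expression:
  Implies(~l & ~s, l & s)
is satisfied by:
  {l: True, s: True}
  {l: True, s: False}
  {s: True, l: False}


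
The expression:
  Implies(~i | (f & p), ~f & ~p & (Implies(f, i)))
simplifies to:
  (i & ~f) | (i & ~p) | (~f & ~p)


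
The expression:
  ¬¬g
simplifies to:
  g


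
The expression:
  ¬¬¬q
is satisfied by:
  {q: False}


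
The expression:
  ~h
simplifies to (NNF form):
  ~h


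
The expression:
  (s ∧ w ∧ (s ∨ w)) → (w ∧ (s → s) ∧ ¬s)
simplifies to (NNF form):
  ¬s ∨ ¬w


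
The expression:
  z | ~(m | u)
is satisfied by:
  {z: True, m: False, u: False}
  {z: True, u: True, m: False}
  {z: True, m: True, u: False}
  {z: True, u: True, m: True}
  {u: False, m: False, z: False}


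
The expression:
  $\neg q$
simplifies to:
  $\neg q$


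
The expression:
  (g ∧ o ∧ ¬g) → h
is always true.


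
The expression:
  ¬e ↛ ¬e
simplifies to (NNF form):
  False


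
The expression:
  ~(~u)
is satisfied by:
  {u: True}


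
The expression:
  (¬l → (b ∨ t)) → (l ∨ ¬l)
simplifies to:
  True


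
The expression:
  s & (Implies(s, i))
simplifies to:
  i & s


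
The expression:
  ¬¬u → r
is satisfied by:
  {r: True, u: False}
  {u: False, r: False}
  {u: True, r: True}


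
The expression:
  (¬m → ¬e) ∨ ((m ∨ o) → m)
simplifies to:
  m ∨ ¬e ∨ ¬o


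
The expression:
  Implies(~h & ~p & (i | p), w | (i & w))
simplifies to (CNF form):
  h | p | w | ~i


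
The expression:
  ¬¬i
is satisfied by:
  {i: True}


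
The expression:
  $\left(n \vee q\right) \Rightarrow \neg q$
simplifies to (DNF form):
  $\neg q$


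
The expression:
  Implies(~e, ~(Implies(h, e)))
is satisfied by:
  {e: True, h: True}
  {e: True, h: False}
  {h: True, e: False}


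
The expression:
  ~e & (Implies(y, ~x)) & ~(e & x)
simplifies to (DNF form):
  (~e & ~x) | (~e & ~y)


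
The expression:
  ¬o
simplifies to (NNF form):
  ¬o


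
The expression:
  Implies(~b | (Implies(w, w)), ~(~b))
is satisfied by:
  {b: True}


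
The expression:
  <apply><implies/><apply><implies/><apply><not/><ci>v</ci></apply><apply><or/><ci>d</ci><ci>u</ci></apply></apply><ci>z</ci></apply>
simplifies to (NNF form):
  <apply><or/><ci>z</ci><apply><and/><apply><not/><ci>d</ci></apply><apply><not/><ci>u</ci></apply><apply><not/><ci>v</ci></apply></apply></apply>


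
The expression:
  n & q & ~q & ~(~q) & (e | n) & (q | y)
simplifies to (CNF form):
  False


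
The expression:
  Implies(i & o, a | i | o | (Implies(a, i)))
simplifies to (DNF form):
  True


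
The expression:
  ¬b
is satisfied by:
  {b: False}


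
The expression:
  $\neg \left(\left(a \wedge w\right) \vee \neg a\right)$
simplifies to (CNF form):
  $a \wedge \neg w$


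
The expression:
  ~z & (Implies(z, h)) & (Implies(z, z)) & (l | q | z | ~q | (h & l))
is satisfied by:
  {z: False}


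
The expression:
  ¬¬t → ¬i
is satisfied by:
  {t: False, i: False}
  {i: True, t: False}
  {t: True, i: False}


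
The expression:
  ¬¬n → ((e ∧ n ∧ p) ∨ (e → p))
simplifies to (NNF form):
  p ∨ ¬e ∨ ¬n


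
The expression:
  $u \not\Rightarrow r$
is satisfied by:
  {u: True, r: False}


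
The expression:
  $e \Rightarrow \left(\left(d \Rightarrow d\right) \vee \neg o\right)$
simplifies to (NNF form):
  $\text{True}$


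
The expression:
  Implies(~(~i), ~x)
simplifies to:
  ~i | ~x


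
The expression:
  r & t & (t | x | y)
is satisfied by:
  {t: True, r: True}


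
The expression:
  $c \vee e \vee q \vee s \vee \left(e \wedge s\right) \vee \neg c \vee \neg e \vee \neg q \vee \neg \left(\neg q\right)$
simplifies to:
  $\text{True}$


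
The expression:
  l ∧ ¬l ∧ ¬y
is never true.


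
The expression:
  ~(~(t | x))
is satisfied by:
  {x: True, t: True}
  {x: True, t: False}
  {t: True, x: False}


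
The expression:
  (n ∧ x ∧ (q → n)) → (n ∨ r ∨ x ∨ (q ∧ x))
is always true.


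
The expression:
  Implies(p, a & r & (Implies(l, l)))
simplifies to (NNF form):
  ~p | (a & r)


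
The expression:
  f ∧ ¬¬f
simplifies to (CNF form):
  f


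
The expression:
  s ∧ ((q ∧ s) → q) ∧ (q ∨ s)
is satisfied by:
  {s: True}


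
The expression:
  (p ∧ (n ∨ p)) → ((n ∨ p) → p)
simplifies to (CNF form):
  True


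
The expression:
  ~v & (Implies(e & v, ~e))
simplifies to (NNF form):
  ~v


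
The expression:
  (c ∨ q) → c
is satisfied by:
  {c: True, q: False}
  {q: False, c: False}
  {q: True, c: True}


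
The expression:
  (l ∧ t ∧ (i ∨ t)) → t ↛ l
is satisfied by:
  {l: False, t: False}
  {t: True, l: False}
  {l: True, t: False}


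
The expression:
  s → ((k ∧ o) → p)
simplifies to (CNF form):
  p ∨ ¬k ∨ ¬o ∨ ¬s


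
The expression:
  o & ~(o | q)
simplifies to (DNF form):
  False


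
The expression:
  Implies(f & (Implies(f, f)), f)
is always true.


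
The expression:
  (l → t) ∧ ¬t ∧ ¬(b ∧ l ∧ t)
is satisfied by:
  {l: False, t: False}


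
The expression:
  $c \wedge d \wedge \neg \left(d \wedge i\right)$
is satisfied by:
  {c: True, d: True, i: False}


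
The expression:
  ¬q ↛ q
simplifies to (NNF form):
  ¬q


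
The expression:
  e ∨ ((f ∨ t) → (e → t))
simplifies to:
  True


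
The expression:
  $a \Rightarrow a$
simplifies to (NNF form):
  $\text{True}$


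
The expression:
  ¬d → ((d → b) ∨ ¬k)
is always true.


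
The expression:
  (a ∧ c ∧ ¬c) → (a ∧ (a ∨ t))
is always true.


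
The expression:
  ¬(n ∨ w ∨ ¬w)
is never true.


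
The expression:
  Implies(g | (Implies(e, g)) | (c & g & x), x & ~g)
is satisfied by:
  {x: True, e: True, g: False}
  {x: True, g: False, e: False}
  {e: True, g: False, x: False}


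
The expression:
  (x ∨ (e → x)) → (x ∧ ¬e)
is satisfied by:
  {x: True, e: False}
  {e: True, x: False}


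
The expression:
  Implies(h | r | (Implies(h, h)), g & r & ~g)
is never true.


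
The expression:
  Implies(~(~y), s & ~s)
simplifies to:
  ~y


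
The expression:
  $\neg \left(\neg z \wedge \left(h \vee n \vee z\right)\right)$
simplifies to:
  $z \vee \left(\neg h \wedge \neg n\right)$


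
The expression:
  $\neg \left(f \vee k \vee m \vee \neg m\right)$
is never true.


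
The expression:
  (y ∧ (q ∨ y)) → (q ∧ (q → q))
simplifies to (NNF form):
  q ∨ ¬y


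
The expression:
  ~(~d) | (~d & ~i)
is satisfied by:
  {d: True, i: False}
  {i: False, d: False}
  {i: True, d: True}


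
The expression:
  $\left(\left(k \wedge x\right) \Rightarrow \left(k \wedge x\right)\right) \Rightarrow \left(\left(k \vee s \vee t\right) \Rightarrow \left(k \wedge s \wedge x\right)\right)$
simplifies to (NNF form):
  $\left(k \vee \neg s\right) \wedge \left(k \vee \neg t\right) \wedge \left(s \vee \neg k\right) \wedge \left(x \vee \neg s\right)$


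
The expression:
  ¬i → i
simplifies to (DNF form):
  i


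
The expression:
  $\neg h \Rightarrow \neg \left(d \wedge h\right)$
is always true.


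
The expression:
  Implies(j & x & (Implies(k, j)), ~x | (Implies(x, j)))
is always true.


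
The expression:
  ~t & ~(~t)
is never true.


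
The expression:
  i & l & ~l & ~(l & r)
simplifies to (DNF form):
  False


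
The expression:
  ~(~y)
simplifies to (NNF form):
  y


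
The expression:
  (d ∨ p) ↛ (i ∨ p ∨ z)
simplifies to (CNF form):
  d ∧ ¬i ∧ ¬p ∧ ¬z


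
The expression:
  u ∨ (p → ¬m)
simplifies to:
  u ∨ ¬m ∨ ¬p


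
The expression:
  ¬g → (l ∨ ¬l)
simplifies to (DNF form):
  True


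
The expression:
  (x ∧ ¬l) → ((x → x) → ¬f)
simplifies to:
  l ∨ ¬f ∨ ¬x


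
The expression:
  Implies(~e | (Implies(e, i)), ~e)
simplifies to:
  ~e | ~i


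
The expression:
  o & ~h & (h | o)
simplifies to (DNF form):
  o & ~h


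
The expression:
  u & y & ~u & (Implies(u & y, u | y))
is never true.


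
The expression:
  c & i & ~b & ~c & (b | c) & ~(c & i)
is never true.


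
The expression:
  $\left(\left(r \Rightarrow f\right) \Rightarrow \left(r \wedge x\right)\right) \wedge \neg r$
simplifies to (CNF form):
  $\text{False}$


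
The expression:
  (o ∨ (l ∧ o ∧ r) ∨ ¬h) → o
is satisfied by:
  {o: True, h: True}
  {o: True, h: False}
  {h: True, o: False}


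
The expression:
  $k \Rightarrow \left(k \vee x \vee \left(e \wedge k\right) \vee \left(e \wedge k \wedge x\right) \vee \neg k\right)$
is always true.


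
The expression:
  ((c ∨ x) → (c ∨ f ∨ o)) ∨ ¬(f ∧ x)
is always true.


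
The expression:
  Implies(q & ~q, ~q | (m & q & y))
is always true.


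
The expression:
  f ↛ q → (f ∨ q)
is always true.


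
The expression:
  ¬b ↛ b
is always true.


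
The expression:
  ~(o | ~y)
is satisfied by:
  {y: True, o: False}


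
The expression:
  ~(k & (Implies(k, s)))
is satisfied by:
  {s: False, k: False}
  {k: True, s: False}
  {s: True, k: False}


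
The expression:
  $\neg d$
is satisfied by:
  {d: False}


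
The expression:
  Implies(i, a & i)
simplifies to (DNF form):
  a | ~i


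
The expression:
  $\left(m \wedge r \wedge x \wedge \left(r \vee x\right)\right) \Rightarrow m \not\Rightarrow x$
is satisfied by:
  {m: False, x: False, r: False}
  {r: True, m: False, x: False}
  {x: True, m: False, r: False}
  {r: True, x: True, m: False}
  {m: True, r: False, x: False}
  {r: True, m: True, x: False}
  {x: True, m: True, r: False}


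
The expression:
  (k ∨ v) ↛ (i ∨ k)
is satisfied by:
  {v: True, i: False, k: False}


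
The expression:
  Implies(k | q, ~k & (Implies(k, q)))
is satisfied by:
  {k: False}


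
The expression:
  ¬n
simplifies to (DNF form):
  ¬n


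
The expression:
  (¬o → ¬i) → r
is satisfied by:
  {r: True, i: True, o: False}
  {r: True, i: False, o: False}
  {r: True, o: True, i: True}
  {r: True, o: True, i: False}
  {i: True, o: False, r: False}


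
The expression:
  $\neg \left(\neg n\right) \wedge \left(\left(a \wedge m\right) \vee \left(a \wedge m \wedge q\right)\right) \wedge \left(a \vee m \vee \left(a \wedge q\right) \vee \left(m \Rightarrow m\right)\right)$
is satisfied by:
  {a: True, m: True, n: True}


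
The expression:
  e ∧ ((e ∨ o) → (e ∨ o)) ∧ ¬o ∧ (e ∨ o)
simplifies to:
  e ∧ ¬o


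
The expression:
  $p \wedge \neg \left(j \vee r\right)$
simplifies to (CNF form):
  $p \wedge \neg j \wedge \neg r$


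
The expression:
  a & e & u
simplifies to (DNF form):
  a & e & u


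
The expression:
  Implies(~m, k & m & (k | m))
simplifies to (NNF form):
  m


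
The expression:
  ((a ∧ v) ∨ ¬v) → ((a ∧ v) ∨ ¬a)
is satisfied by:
  {v: True, a: False}
  {a: False, v: False}
  {a: True, v: True}


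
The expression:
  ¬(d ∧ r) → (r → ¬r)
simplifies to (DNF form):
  d ∨ ¬r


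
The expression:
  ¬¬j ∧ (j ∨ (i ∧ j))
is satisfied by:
  {j: True}


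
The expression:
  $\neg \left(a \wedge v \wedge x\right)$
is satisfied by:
  {x: False, v: False, a: False}
  {a: True, x: False, v: False}
  {v: True, x: False, a: False}
  {a: True, v: True, x: False}
  {x: True, a: False, v: False}
  {a: True, x: True, v: False}
  {v: True, x: True, a: False}


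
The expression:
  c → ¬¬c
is always true.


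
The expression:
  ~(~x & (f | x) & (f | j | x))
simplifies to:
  x | ~f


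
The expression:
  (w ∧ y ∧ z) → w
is always true.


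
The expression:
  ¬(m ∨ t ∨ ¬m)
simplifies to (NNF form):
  False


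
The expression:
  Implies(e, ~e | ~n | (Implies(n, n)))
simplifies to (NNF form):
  True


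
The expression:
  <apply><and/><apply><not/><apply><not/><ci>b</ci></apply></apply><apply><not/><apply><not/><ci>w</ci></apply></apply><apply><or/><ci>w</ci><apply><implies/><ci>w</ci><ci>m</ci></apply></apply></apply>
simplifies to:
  <apply><and/><ci>b</ci><ci>w</ci></apply>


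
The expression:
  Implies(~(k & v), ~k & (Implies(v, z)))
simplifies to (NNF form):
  (k & v) | (z & ~k) | (~k & ~v)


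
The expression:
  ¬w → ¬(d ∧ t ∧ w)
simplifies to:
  True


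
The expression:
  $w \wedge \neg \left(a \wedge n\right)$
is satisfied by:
  {w: True, n: False, a: False}
  {w: True, a: True, n: False}
  {w: True, n: True, a: False}


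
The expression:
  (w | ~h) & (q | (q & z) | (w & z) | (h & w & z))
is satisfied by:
  {z: True, w: True, q: True, h: False}
  {w: True, q: True, h: False, z: False}
  {z: True, w: True, h: True, q: True}
  {w: True, h: True, q: True, z: False}
  {w: True, z: True, q: False, h: False}
  {w: True, h: True, z: True, q: False}
  {z: True, q: True, h: False, w: False}
  {q: True, z: False, h: False, w: False}


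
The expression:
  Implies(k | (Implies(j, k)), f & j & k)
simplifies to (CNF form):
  j & (f | ~k)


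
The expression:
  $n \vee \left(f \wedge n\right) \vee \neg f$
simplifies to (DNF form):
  $n \vee \neg f$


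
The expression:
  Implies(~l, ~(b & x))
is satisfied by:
  {l: True, x: False, b: False}
  {l: False, x: False, b: False}
  {b: True, l: True, x: False}
  {b: True, l: False, x: False}
  {x: True, l: True, b: False}
  {x: True, l: False, b: False}
  {x: True, b: True, l: True}


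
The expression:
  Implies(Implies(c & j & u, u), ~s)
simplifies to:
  ~s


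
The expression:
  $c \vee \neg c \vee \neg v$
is always true.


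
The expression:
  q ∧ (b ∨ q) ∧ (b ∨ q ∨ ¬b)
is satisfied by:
  {q: True}


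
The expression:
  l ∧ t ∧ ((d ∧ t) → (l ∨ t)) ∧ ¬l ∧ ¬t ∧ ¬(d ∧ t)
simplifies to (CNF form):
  False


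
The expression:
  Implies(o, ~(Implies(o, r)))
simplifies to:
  ~o | ~r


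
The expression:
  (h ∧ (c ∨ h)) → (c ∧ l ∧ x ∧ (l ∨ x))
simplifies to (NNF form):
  (c ∧ l ∧ x) ∨ ¬h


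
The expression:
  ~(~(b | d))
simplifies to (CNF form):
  b | d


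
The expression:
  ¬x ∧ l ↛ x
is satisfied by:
  {l: True, x: False}


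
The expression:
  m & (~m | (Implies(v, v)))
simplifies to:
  m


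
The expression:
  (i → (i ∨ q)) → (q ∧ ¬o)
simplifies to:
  q ∧ ¬o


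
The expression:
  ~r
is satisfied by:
  {r: False}


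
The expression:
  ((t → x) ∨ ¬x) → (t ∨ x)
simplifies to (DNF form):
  t ∨ x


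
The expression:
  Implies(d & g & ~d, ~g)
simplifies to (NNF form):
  True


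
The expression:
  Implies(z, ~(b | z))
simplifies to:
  ~z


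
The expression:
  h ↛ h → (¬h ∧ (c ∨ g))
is always true.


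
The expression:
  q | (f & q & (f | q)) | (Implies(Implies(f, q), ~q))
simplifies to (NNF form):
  True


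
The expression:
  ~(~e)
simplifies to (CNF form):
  e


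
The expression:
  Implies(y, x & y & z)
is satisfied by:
  {z: True, x: True, y: False}
  {z: True, x: False, y: False}
  {x: True, z: False, y: False}
  {z: False, x: False, y: False}
  {y: True, z: True, x: True}


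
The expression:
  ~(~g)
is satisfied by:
  {g: True}


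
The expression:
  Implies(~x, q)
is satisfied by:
  {x: True, q: True}
  {x: True, q: False}
  {q: True, x: False}


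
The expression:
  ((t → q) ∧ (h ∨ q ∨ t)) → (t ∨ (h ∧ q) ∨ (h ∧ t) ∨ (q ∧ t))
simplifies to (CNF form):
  (h ∨ t ∨ ¬h) ∧ (h ∨ t ∨ ¬q) ∧ (q ∨ t ∨ ¬h) ∧ (q ∨ t ∨ ¬q)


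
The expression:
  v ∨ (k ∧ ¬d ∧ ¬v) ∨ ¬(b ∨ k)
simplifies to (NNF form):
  v ∨ (k ∧ ¬d) ∨ (¬b ∧ ¬k)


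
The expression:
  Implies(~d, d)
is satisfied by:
  {d: True}


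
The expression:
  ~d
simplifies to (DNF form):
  ~d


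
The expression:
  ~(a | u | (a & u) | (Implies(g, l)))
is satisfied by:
  {g: True, u: False, l: False, a: False}


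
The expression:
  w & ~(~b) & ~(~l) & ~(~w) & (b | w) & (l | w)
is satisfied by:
  {w: True, b: True, l: True}


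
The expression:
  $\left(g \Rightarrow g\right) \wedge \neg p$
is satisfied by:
  {p: False}


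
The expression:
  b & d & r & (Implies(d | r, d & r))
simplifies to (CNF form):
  b & d & r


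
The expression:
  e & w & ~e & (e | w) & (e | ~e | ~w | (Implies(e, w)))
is never true.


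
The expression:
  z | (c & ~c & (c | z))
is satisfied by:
  {z: True}


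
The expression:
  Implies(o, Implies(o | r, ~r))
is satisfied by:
  {o: False, r: False}
  {r: True, o: False}
  {o: True, r: False}


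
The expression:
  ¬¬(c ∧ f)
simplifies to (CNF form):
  c ∧ f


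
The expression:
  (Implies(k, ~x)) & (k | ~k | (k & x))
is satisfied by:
  {k: False, x: False}
  {x: True, k: False}
  {k: True, x: False}


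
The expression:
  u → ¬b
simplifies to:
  ¬b ∨ ¬u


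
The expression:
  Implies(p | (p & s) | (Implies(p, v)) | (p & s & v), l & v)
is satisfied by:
  {v: True, l: True}


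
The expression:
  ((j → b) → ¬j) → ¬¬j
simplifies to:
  j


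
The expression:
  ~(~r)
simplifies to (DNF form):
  r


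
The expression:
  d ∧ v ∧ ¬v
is never true.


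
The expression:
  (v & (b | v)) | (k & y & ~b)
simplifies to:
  v | (k & y & ~b)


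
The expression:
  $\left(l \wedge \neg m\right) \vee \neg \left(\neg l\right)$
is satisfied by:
  {l: True}


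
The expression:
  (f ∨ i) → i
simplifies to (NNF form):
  i ∨ ¬f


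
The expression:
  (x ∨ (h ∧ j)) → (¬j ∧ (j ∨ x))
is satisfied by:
  {h: False, j: False, x: False}
  {x: True, h: False, j: False}
  {h: True, x: False, j: False}
  {x: True, h: True, j: False}
  {j: True, x: False, h: False}


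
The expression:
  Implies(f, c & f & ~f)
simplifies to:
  ~f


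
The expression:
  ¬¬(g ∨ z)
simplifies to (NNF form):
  g ∨ z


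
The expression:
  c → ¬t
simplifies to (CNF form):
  ¬c ∨ ¬t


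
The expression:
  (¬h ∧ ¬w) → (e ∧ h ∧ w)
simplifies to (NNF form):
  h ∨ w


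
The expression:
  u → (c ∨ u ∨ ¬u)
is always true.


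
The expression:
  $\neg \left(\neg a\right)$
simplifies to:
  $a$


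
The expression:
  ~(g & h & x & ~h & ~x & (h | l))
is always true.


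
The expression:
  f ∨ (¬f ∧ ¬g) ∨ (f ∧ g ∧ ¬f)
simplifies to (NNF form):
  f ∨ ¬g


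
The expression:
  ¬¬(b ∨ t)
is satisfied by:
  {b: True, t: True}
  {b: True, t: False}
  {t: True, b: False}


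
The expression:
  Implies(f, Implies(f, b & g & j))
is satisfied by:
  {j: True, g: True, b: True, f: False}
  {j: True, g: True, b: False, f: False}
  {j: True, b: True, g: False, f: False}
  {j: True, b: False, g: False, f: False}
  {g: True, b: True, j: False, f: False}
  {g: True, b: False, j: False, f: False}
  {b: True, j: False, g: False, f: False}
  {b: False, j: False, g: False, f: False}
  {f: True, j: True, g: True, b: True}


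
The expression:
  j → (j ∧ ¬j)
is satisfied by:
  {j: False}


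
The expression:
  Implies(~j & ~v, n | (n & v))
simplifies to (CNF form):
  j | n | v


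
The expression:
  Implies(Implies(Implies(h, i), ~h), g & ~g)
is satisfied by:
  {h: True, i: True}


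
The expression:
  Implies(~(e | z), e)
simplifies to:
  e | z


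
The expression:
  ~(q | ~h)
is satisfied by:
  {h: True, q: False}


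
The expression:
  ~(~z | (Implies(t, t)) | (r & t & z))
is never true.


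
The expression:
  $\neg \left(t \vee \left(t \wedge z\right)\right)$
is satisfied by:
  {t: False}


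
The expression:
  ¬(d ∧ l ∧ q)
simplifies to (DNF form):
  ¬d ∨ ¬l ∨ ¬q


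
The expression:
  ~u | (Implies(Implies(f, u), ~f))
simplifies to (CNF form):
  ~f | ~u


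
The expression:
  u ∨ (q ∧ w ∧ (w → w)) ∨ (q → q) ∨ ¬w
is always true.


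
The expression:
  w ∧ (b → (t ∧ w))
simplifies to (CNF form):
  w ∧ (t ∨ ¬b)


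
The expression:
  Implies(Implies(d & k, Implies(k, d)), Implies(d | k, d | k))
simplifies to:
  True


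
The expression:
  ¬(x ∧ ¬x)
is always true.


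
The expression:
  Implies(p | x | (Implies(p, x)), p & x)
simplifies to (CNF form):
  p & x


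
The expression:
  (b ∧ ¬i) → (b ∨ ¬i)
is always true.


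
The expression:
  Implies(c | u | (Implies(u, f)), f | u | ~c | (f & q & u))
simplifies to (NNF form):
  f | u | ~c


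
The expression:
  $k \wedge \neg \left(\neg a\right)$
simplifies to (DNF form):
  $a \wedge k$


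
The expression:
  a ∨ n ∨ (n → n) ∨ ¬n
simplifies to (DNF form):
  True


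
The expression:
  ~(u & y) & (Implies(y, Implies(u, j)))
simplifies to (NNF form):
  ~u | ~y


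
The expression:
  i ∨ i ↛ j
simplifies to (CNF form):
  i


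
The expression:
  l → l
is always true.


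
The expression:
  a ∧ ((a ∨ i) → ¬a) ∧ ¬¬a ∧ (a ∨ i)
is never true.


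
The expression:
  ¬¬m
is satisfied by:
  {m: True}


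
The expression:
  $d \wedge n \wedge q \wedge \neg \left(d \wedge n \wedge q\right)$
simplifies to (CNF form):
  $\text{False}$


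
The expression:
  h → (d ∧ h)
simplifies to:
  d ∨ ¬h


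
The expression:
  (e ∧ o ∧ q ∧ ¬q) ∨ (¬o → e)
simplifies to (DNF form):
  e ∨ o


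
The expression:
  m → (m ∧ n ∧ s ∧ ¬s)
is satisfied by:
  {m: False}


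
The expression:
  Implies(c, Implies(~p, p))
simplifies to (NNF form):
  p | ~c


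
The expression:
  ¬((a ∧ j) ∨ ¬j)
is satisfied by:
  {j: True, a: False}


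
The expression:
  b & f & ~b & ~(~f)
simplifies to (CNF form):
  False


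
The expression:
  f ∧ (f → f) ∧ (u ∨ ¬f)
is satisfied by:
  {u: True, f: True}


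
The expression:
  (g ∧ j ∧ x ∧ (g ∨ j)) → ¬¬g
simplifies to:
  True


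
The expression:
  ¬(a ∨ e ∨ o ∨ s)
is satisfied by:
  {e: False, o: False, a: False, s: False}


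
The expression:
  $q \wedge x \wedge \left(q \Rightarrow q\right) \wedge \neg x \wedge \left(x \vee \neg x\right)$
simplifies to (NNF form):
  $\text{False}$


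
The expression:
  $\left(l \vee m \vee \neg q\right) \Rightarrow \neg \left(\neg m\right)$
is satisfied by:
  {q: True, m: True, l: False}
  {m: True, l: False, q: False}
  {q: True, m: True, l: True}
  {m: True, l: True, q: False}
  {q: True, l: False, m: False}


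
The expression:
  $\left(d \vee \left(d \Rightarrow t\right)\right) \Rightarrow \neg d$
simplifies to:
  $\neg d$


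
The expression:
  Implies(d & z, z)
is always true.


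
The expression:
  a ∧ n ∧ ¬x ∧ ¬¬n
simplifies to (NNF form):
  a ∧ n ∧ ¬x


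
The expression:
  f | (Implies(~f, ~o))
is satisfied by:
  {f: True, o: False}
  {o: False, f: False}
  {o: True, f: True}


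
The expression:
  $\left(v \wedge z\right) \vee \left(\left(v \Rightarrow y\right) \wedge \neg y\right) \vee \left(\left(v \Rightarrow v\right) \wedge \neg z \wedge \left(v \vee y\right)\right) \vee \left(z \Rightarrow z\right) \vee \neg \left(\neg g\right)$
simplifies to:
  $\text{True}$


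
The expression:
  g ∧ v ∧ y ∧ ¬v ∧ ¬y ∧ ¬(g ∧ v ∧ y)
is never true.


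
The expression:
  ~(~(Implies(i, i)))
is always true.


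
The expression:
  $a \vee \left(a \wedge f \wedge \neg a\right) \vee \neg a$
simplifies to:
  $\text{True}$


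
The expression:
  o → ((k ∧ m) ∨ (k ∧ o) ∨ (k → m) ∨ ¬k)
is always true.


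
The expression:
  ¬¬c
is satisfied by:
  {c: True}


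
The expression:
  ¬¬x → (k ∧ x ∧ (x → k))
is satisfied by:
  {k: True, x: False}
  {x: False, k: False}
  {x: True, k: True}


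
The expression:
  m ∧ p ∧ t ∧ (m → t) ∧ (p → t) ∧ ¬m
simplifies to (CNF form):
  False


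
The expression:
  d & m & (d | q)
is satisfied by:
  {m: True, d: True}


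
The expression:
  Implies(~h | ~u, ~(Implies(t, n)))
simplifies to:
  (h | t) & (t | u) & (h | ~n) & (u | ~n)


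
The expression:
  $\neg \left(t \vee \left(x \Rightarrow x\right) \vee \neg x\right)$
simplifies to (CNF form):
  $\text{False}$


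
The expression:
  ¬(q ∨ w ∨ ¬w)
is never true.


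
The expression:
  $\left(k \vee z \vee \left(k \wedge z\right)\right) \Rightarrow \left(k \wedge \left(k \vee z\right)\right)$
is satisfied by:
  {k: True, z: False}
  {z: False, k: False}
  {z: True, k: True}


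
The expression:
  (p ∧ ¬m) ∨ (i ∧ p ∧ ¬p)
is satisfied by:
  {p: True, m: False}


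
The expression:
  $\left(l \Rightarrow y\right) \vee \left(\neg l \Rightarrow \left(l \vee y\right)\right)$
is always true.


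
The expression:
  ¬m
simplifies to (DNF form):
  ¬m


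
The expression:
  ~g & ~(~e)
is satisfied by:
  {e: True, g: False}


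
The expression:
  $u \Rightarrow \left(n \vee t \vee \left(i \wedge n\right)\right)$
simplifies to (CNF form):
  $n \vee t \vee \neg u$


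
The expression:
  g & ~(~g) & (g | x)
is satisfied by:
  {g: True}


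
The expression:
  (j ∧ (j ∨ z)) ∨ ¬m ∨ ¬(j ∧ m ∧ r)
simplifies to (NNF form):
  True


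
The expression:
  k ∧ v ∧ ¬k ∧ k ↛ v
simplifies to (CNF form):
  False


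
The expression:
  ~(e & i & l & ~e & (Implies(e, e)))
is always true.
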